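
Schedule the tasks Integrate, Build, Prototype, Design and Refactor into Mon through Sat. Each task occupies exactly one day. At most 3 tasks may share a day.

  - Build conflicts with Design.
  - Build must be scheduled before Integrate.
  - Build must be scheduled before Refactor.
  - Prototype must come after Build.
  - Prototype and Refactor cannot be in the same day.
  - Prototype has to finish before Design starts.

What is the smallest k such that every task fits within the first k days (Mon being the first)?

The precedence chain requires at least 3 distinct days.
With at most 3 per day and 5 tasks, at least 2 days are needed.
3 works (last occupied day: Wed): for example Integrate=Tue; Refactor=Wed; Design=Wed; Build=Mon; Prototype=Tue.

3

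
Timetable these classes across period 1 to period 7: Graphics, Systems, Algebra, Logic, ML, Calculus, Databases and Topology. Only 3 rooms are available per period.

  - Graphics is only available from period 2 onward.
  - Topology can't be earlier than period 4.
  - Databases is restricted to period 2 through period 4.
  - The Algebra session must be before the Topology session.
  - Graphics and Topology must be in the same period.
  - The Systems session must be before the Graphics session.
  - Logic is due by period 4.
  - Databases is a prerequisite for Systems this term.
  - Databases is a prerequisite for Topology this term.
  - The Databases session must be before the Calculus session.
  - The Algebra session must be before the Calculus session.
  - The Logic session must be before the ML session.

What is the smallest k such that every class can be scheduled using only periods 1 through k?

The precedence chain requires at least 3 distinct periods.
With at most 3 per period and 8 classes, at least 3 periods are needed.
Topology can't be placed before period 4, so the schedule must run through at least period 4.
4 works (last occupied period: period 4): for example Systems=period 3, Topology=period 4, ML=period 2, Calculus=period 3, Databases=period 2, Logic=period 1, Graphics=period 4, Algebra=period 1.

4 periods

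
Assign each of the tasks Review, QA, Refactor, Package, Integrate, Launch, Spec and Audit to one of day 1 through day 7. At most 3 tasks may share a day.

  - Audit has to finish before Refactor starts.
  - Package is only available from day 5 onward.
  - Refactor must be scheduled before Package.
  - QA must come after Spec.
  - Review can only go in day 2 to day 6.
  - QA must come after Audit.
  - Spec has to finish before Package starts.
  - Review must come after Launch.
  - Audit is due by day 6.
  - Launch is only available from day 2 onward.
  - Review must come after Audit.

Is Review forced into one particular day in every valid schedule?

Review can be day 3 (e.g. Refactor -> day 2, Review -> day 3, Package -> day 5, Spec -> day 1, Audit -> day 1, Integrate -> day 1, Launch -> day 2, QA -> day 2) or day 4 (e.g. Spec -> day 1; Launch -> day 2; Audit -> day 1; Integrate -> day 1; QA -> day 2; Package -> day 5; Review -> day 4; Refactor -> day 2).

No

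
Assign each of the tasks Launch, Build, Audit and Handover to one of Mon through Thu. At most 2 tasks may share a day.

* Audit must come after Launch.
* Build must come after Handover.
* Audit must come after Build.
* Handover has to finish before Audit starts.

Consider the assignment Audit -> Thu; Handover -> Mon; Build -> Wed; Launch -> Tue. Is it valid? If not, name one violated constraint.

Build must come after Handover — holds.
At most 2 tasks may share a day — holds.
Audit must come after Build — holds.
Audit must come after Launch — holds.
Handover has to finish before Audit starts — holds.

Yes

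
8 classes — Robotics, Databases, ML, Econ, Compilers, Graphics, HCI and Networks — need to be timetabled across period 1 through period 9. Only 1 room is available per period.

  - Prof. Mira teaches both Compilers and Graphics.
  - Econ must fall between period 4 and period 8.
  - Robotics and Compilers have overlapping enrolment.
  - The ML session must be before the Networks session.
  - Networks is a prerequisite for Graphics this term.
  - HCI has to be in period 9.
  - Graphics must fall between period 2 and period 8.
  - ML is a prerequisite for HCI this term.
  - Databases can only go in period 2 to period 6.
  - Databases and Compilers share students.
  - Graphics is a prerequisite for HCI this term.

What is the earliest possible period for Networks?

Precedence pushes Networks to at least period 2; downstream work caps Networks at period 7.
Networks at period 2 is achievable: ML=period 1; Econ=period 4; HCI=period 9; Robotics=period 6; Databases=period 3; Compilers=period 7; Graphics=period 5; Networks=period 2.

period 2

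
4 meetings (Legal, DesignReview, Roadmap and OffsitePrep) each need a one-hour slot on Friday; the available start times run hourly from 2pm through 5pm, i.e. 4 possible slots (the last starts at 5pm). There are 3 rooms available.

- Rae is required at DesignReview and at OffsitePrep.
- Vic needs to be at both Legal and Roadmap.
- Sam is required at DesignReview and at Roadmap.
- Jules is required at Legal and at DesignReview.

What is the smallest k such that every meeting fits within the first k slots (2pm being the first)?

3

With at most 3 per slot and 4 meetings, at least 2 slots are needed.
Could 2 slots be enough, i.e. nothing placed later than 3pm? No: Legal, DesignReview and Roadmap must all be in different slots (Legal/DesignReview can't share; Legal/Roadmap can't share; DesignReview/Roadmap can't share), but only 2 slots are available: 3 meetings can't fit in 2 distinct slots.
So 2 slots is not enough.
3 works (last occupied slot: 4pm): for example OffsitePrep=2pm, Legal=2pm, Roadmap=4pm, DesignReview=3pm.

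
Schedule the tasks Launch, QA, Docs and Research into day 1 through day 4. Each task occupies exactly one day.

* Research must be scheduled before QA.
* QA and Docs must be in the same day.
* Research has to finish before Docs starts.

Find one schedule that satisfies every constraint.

QA -> day 2, Launch -> day 1, Docs -> day 2, Research -> day 1

Checking: Research(day 1) before Docs(day 2); Research(day 1) before QA(day 2); QA = Docs = day 2.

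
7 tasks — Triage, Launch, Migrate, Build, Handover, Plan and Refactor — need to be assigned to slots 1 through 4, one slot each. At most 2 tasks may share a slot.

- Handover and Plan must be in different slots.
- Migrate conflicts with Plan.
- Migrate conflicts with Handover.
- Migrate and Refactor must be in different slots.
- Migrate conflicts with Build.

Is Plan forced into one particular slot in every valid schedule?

Plan can be 1 (e.g. Launch=2; Refactor=4; Migrate=2; Build=3; Triage=1; Plan=1; Handover=3) or 2 (e.g. Launch in 1, Build in 2, Migrate in 3, Refactor in 4, Handover in 4, Plan in 2, Triage in 1).

No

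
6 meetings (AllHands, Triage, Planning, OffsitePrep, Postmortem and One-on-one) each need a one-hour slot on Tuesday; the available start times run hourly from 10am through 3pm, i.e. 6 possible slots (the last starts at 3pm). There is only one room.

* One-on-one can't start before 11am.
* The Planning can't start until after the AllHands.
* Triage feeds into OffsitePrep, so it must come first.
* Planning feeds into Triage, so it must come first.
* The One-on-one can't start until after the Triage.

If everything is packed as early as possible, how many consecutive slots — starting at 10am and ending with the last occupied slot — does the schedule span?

6 slots

The precedence chain requires at least 4 distinct slots.
With at most 1 per slot and 6 meetings, at least 6 slots are needed.
6 works (last occupied slot: 3pm): for example AllHands -> 10am; OffsitePrep -> 2pm; One-on-one -> 1pm; Triage -> 12pm; Postmortem -> 3pm; Planning -> 11am.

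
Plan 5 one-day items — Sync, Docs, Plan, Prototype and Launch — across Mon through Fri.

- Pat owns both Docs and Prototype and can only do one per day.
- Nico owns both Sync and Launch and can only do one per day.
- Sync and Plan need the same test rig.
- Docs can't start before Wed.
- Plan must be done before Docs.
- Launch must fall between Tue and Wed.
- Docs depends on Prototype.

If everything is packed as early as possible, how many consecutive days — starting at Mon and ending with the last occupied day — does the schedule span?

3

The precedence chain requires at least 2 distinct days.
Docs can't be placed before Wed — that is day 3 counting from Mon — so the schedule must run through at least 3 days.
3 works (last occupied day: Wed): for example Sync in Wed, Prototype in Mon, Launch in Tue, Docs in Wed, Plan in Mon.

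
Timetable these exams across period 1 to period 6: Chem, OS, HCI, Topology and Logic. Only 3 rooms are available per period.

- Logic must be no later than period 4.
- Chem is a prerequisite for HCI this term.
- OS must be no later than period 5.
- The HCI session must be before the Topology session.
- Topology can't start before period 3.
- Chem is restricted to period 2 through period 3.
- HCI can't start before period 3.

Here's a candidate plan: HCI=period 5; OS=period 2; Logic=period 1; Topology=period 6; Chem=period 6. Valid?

Topology can't start before period 3 — holds.
Logic must be no later than period 4 — holds.
OS must be no later than period 5 — holds.
Only 3 rooms are available per period — holds.
Chem is a prerequisite for HCI this term — violated.
The HCI session must be before the Topology session — holds.
HCI can't start before period 3 — holds.
Chem is restricted to period 2 through period 3 — violated.

Invalid. Chem is restricted to period 2 through period 3.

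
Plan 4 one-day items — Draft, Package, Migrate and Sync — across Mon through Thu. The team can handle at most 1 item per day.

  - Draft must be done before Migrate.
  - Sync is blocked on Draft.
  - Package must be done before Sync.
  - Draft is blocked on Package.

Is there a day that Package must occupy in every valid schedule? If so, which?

Downstream work caps Package at Tue.
So Package is pinned to Mon.

Mon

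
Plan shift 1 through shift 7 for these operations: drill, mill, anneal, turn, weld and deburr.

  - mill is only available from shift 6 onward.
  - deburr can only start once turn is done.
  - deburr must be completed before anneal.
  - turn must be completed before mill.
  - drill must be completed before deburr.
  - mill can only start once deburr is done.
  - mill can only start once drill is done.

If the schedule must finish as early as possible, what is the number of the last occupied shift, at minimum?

The precedence chain requires at least 3 distinct shifts.
mill can't be placed before shift 6, so the schedule must run through at least shift 6.
6 works (last occupied shift: shift 6): for example turn in shift 1; deburr in shift 2; mill in shift 6; anneal in shift 3; drill in shift 1; weld in shift 1.

shift 6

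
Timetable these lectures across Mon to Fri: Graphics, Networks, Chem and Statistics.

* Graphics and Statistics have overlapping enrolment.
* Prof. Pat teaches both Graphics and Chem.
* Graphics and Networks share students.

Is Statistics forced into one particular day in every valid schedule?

Statistics can be Mon (e.g. Statistics in Mon, Graphics in Tue, Chem in Mon, Networks in Mon) or Tue (e.g. Statistics -> Tue, Chem -> Tue, Graphics -> Mon, Networks -> Tue).

No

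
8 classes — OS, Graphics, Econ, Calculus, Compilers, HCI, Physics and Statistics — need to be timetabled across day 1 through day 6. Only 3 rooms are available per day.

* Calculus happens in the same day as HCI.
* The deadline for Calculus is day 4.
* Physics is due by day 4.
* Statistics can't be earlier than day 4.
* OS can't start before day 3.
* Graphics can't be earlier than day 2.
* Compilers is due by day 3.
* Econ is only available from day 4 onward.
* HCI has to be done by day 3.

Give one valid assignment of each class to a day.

Calculus=day 1, Statistics=day 4, Compilers=day 1, Econ=day 4, Physics=day 2, OS=day 3, Graphics=day 2, HCI=day 1

Checking: Calculus = HCI = day 1; Graphics=day 2 in [day 2,day 6]; HCI=day 1 in [day 1,day 3]; Statistics=day 4 in [day 4,day 6]; Physics=day 2 in [day 1,day 4]; Econ=day 4 in [day 4,day 6]; Calculus=day 1 in [day 1,day 4]; Compilers=day 1 in [day 1,day 3]; OS=day 3 in [day 3,day 6]; max 3 per day (cap 3).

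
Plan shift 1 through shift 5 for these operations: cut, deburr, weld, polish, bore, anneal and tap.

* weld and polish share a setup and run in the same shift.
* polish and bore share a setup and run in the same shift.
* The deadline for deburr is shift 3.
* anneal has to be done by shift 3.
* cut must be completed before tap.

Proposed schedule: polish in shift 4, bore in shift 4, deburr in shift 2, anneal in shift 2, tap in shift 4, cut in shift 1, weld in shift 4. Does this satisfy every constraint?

cut must be completed before tap — holds.
weld and polish share a setup and run in the same shift — holds.
anneal has to be done by shift 3 — holds.
polish and bore share a setup and run in the same shift — holds.
The deadline for deburr is shift 3 — holds.

Valid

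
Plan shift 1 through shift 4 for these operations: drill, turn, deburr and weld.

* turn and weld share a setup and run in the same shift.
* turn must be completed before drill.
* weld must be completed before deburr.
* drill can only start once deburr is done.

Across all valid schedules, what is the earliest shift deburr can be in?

Precedence pushes deburr to at least shift 2; downstream work caps deburr at shift 3.
deburr at shift 2 is achievable: drill=shift 3, turn=shift 1, weld=shift 1, deburr=shift 2.

shift 2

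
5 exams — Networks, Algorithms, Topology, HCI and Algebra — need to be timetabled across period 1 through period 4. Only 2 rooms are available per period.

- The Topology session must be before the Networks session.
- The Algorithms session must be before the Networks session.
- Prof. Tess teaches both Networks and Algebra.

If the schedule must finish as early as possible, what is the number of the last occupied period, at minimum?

period 3

The precedence chain requires at least 2 distinct periods.
With at most 2 per period and 5 exams, at least 3 periods are needed.
3 works (last occupied period: period 3): for example Algorithms -> period 1; Networks -> period 2; HCI -> period 2; Algebra -> period 3; Topology -> period 1.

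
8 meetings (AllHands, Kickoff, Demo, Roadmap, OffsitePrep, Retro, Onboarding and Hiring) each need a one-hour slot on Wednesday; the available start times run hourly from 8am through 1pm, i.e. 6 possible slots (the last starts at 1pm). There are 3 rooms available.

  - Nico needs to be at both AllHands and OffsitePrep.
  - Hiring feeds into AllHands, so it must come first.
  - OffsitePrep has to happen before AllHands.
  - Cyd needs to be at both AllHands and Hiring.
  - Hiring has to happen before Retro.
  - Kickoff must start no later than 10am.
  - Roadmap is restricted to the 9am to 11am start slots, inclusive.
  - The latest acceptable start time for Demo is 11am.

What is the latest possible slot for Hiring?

12pm

Downstream work caps Hiring at 12pm.
Hiring at 12pm is achievable: Demo in 8am, Roadmap in 9am, Retro in 1pm, OffsitePrep in 8am, Onboarding in 9am, Hiring in 12pm, Kickoff in 8am, AllHands in 1pm.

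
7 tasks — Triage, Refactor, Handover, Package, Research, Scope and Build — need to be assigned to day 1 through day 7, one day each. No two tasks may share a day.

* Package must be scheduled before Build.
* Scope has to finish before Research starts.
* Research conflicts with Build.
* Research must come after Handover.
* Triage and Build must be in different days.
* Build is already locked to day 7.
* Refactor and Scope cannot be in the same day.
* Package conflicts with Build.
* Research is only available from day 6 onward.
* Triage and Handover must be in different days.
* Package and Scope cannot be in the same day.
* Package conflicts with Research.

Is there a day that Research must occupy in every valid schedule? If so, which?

Research's window is day 6–day 7.
Build is fixed at day 7, and Research can't share a day with Build.
So Research must be day 6.

day 6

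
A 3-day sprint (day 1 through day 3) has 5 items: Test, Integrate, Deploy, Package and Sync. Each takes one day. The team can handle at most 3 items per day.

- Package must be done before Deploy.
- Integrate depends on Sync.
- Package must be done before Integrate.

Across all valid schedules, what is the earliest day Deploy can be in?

Precedence pushes Deploy to at least day 2.
Deploy at day 2 is achievable: Deploy in day 2; Package in day 1; Test in day 1; Integrate in day 2; Sync in day 1.

day 2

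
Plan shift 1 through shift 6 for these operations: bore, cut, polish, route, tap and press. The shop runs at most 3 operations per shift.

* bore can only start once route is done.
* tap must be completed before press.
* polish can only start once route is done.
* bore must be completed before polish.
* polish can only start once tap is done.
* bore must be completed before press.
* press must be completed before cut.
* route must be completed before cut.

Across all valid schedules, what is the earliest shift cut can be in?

Precedence pushes cut to at least shift 4.
cut at shift 4 is achievable: cut in shift 4; press in shift 3; tap in shift 1; route in shift 1; bore in shift 2; polish in shift 3.

shift 4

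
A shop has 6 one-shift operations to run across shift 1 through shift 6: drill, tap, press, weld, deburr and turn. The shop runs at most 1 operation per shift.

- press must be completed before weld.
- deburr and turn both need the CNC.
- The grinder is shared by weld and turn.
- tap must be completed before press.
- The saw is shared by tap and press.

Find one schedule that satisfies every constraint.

deburr=shift 5, press=shift 2, weld=shift 3, turn=shift 6, tap=shift 1, drill=shift 4

Checking: press(shift 2) before weld(shift 3); tap(shift 1) before press(shift 2); weld(shift 3) != turn(shift 6); tap(shift 1) != press(shift 2); deburr(shift 5) != turn(shift 6); max 1 per shift (cap 1).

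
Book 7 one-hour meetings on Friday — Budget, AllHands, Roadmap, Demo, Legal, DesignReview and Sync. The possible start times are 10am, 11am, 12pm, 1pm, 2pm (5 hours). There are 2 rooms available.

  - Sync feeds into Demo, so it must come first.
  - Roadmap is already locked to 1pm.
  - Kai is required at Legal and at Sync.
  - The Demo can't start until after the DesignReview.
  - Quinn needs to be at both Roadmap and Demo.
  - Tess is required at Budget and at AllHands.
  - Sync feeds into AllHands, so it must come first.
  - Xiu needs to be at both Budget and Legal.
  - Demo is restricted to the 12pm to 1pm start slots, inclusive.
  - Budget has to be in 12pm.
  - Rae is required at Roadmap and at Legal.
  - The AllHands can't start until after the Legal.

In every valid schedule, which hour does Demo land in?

12pm

Demo's window is 12pm–1pm.
Roadmap is fixed at 1pm, and Demo can't share a hour with Roadmap.
So Demo must be 12pm.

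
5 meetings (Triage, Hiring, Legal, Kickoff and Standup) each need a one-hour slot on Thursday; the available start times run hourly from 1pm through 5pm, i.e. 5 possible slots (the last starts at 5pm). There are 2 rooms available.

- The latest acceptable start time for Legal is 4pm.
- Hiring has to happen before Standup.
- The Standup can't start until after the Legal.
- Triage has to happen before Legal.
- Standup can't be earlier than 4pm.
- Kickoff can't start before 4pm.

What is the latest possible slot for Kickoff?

Kickoff is available from 4pm.
Kickoff at 5pm is achievable: Legal=2pm, Hiring=1pm, Kickoff=5pm, Triage=1pm, Standup=4pm.

5pm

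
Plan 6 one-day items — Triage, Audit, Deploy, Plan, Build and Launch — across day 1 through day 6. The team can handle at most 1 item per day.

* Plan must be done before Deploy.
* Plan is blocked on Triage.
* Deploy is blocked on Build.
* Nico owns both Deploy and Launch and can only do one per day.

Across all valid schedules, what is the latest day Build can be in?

Downstream work caps Build at day 5.
Build at day 5 is achievable: Plan=day 2; Triage=day 1; Launch=day 4; Deploy=day 6; Audit=day 3; Build=day 5.

day 5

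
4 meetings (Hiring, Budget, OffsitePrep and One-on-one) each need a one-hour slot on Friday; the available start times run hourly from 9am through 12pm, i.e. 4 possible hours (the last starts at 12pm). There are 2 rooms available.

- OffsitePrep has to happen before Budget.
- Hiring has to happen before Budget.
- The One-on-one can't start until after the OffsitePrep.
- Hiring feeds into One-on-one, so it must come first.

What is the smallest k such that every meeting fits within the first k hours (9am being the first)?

2 hours

The precedence chain requires at least 2 distinct hours.
With at most 2 per hour and 4 meetings, at least 2 hours are needed.
2 works (last occupied hour: 10am): for example Hiring -> 9am; One-on-one -> 10am; Budget -> 10am; OffsitePrep -> 9am.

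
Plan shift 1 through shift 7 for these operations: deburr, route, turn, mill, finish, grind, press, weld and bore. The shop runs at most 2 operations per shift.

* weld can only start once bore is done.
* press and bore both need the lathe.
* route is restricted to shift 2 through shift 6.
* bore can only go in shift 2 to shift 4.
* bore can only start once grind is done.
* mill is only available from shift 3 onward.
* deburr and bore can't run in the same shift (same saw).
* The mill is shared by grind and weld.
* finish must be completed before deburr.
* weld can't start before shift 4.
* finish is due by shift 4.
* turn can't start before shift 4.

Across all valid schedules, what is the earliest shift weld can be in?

shift 4

Weld is available from shift 4.
weld at shift 4 is achievable: mill=shift 3; deburr=shift 3; turn=shift 4; route=shift 2; bore=shift 2; finish=shift 1; press=shift 5; weld=shift 4; grind=shift 1.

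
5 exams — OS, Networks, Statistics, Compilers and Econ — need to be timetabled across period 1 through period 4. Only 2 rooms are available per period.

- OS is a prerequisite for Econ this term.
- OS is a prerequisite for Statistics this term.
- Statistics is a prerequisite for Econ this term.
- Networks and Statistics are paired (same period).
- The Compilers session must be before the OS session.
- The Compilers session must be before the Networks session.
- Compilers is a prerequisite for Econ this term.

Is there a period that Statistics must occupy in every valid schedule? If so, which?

Precedence pushes Statistics to at least period 3; downstream work caps Statistics at period 3.
So Statistics is pinned to period 3.

period 3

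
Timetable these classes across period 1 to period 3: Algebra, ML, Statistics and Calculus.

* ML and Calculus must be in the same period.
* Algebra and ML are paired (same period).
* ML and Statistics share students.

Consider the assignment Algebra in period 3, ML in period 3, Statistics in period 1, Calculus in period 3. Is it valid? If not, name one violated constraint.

ML and Calculus must be in the same period — holds.
Algebra and ML are paired (same period) — holds.
ML and Statistics share students — holds.

Valid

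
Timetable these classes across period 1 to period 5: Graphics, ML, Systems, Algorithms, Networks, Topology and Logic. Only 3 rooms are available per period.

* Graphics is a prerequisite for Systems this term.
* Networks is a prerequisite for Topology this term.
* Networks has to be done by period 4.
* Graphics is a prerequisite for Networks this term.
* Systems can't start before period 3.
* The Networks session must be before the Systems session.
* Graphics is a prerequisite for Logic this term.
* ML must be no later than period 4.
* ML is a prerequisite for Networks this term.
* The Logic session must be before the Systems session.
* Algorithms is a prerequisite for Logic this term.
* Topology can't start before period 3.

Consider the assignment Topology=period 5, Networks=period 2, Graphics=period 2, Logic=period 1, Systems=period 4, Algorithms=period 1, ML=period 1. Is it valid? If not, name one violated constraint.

Invalid. Graphics is a prerequisite for Logic this term.

Networks is a prerequisite for Topology this term — holds.
Networks has to be done by period 4 — holds.
Only 3 rooms are available per period — holds.
Topology can't start before period 3 — holds.
ML is a prerequisite for Networks this term — holds.
Graphics is a prerequisite for Systems this term — holds.
Algorithms is a prerequisite for Logic this term — violated.
Systems can't start before period 3 — holds.
ML must be no later than period 4 — holds.
The Networks session must be before the Systems session — holds.
Graphics is a prerequisite for Logic this term — violated.
The Logic session must be before the Systems session — holds.
Graphics is a prerequisite for Networks this term — violated.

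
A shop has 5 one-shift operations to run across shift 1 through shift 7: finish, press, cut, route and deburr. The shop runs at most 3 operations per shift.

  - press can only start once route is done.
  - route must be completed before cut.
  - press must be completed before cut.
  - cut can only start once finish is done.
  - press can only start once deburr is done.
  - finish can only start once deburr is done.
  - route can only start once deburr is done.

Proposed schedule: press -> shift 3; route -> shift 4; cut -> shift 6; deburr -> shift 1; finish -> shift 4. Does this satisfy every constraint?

No. press can only start once route is done is not satisfied.

route must be completed before cut — holds.
cut can only start once finish is done — holds.
press must be completed before cut — holds.
finish can only start once deburr is done — holds.
press can only start once deburr is done — holds.
route can only start once deburr is done — holds.
press can only start once route is done — violated.
The shop runs at most 3 operations per shift — holds.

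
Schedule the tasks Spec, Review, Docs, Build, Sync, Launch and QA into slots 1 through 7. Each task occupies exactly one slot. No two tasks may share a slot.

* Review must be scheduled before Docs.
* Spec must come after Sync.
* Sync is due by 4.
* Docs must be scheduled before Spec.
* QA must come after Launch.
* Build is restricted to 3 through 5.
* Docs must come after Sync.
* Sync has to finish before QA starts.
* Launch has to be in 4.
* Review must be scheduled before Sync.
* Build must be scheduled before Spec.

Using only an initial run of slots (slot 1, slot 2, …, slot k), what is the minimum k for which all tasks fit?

The precedence chain requires at least 4 distinct slots.
With at most 1 per slot and 7 tasks, at least 7 slots are needed.
Propagating the time windows through the other constraints, QA can't land before 5, so the schedule must run through at least slot 5.
7 works (last occupied slot: 7): for example Docs in 5, Build in 3, Launch in 4, Sync in 2, QA in 7, Spec in 6, Review in 1.

7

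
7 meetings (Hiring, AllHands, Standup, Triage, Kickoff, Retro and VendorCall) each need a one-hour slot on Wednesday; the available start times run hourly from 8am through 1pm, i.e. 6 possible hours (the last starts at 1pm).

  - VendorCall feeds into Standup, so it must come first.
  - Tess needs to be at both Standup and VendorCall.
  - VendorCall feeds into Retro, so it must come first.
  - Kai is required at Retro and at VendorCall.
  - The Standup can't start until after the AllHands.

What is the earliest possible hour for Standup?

9am

Precedence pushes Standup to at least 9am.
Standup at 9am is achievable: Retro -> 9am; Triage -> 8am; Standup -> 9am; Hiring -> 8am; AllHands -> 8am; Kickoff -> 8am; VendorCall -> 8am.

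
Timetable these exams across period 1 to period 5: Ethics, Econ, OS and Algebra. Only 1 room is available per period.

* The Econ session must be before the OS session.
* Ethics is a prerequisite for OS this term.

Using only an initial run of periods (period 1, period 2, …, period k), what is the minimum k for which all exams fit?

4 periods

The precedence chain requires at least 2 distinct periods.
With at most 1 per period and 4 exams, at least 4 periods are needed.
4 works (last occupied period: period 4): for example Ethics -> period 1, Algebra -> period 4, Econ -> period 2, OS -> period 3.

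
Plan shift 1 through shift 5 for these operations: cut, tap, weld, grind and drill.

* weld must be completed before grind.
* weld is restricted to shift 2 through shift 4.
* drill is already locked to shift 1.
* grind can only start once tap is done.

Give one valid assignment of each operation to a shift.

drill in shift 1; tap in shift 1; cut in shift 1; grind in shift 3; weld in shift 2

Checking: tap(shift 1) before grind(shift 3); weld(shift 2) before grind(shift 3); weld=shift 2 in [shift 2,shift 4]; drill=shift 1 in [shift 1,shift 1].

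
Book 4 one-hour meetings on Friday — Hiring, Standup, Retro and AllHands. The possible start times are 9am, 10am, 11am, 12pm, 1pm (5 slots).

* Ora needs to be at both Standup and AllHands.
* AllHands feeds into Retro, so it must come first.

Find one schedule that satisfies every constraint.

Retro=10am, Hiring=9am, Standup=10am, AllHands=9am

Checking: AllHands(9am) before Retro(10am); Standup(10am) != AllHands(9am).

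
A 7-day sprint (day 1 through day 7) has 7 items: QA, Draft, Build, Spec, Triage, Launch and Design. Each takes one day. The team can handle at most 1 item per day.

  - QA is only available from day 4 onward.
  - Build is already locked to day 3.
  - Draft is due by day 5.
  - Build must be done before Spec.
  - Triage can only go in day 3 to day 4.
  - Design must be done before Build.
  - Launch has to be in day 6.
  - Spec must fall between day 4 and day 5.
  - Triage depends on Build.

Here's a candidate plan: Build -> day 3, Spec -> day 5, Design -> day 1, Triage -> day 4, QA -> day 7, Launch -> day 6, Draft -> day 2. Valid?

Valid

QA is only available from day 4 onward — holds.
Draft is due by day 5 — holds.
Build must be done before Spec — holds.
Triage can only go in day 3 to day 4 — holds.
Spec must fall between day 4 and day 5 — holds.
Triage depends on Build — holds.
The team can handle at most 1 item per day — holds.
Build is already locked to day 3 — holds.
Design must be done before Build — holds.
Launch has to be in day 6 — holds.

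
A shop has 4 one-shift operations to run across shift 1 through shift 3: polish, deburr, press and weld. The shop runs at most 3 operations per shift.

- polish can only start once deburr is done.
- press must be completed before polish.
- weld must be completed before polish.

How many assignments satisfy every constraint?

9

Splitting on polish: it can be shift 2 (1), shift 3 (8). Listing each branch's schedules as (deburr, press, weld) by shift number:
polish=shift 2: (1,1,1) — 1.
polish=shift 3: (1,1,1) (1,1,2) (1,2,1) (1,2,2) (2,1,1) (2,1,2) (2,2,1) (2,2,2) — 8.
Summing: 1 + 8 = 9.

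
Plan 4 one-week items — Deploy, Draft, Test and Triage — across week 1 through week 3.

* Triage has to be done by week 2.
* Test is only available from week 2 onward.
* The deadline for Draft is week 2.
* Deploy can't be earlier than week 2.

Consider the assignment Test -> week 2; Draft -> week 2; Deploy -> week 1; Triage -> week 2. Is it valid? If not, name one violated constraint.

No. Deploy can't be earlier than week 2 is not satisfied.

Test is only available from week 2 onward — holds.
Triage has to be done by week 2 — holds.
Deploy can't be earlier than week 2 — violated.
The deadline for Draft is week 2 — holds.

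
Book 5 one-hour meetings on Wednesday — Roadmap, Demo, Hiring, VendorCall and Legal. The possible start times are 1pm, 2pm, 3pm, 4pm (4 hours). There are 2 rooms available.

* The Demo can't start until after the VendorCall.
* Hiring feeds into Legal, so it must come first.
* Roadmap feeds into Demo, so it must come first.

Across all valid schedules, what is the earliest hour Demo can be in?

2pm

Precedence pushes Demo to at least 2pm.
Demo at 2pm is achievable: Roadmap=1pm; Legal=3pm; VendorCall=1pm; Demo=2pm; Hiring=2pm.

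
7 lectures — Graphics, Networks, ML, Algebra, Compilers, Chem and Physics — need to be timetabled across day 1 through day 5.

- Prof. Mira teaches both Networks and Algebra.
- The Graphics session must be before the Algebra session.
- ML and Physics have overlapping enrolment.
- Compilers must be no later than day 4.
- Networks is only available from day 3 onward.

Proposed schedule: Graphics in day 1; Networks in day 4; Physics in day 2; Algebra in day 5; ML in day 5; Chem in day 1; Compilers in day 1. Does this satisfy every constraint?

ML and Physics have overlapping enrolment — holds.
Compilers must be no later than day 4 — holds.
The Graphics session must be before the Algebra session — holds.
Networks is only available from day 3 onward — holds.
Prof. Mira teaches both Networks and Algebra — holds.

Yes, all constraints hold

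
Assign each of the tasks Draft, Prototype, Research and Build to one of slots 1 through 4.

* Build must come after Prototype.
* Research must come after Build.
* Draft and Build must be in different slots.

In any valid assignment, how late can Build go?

Precedence pushes Build to at least 2; downstream work caps Build at 3.
Build at 3 is achievable: Research=4, Prototype=1, Draft=1, Build=3.

3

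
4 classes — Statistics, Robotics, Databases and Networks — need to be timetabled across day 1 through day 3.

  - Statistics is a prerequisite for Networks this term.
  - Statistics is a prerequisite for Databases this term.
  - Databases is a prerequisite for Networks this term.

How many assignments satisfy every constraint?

Enumerating: Networks in day 3; Statistics in day 1; Databases in day 2; Robotics in day 1 | Statistics=day 1; Robotics=day 2; Networks=day 3; Databases=day 2 | Statistics=day 1, Databases=day 2, Robotics=day 3, Networks=day 3.

3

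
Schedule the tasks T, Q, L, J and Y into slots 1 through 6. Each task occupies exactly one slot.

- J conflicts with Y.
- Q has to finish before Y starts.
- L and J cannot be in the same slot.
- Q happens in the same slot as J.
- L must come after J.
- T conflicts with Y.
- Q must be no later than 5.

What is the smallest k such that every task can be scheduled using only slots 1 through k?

The precedence chain requires at least 2 distinct slots.
2 works (last occupied slot: 2): for example L in 2; Q in 1; T in 1; Y in 2; J in 1.

2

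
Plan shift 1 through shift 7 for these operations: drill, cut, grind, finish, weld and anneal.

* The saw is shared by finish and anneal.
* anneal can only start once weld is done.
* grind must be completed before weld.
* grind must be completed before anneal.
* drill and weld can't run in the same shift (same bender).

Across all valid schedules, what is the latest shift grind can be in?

shift 5

Downstream work caps grind at shift 5.
grind at shift 5 is achievable: finish -> shift 1, drill -> shift 1, anneal -> shift 7, cut -> shift 1, grind -> shift 5, weld -> shift 6.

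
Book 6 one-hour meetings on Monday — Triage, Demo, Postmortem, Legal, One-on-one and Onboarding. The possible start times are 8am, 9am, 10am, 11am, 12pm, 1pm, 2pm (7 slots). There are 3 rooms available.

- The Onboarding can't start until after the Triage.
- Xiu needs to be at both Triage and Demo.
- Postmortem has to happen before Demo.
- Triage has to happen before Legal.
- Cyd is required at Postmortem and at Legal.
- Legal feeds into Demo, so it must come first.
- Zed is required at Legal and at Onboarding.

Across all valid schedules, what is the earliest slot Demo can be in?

10am

Precedence pushes Demo to at least 10am.
Demo at 10am is achievable: Triage in 8am; Postmortem in 8am; Onboarding in 10am; Legal in 9am; One-on-one in 8am; Demo in 10am.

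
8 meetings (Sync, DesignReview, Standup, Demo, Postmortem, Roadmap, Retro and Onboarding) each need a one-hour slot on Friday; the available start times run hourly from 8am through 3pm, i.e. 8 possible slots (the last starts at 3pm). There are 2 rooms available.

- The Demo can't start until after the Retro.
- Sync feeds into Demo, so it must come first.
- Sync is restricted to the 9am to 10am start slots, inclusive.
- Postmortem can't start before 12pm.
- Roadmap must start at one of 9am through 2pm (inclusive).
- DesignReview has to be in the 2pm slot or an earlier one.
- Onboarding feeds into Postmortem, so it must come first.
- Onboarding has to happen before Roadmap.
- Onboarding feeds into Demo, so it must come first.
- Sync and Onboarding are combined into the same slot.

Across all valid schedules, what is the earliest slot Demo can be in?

Precedence pushes Demo to at least 10am.
Demo at 10am is achievable: Retro in 8am; Postmortem in 12pm; DesignReview in 8am; Demo in 10am; Onboarding in 9am; Standup in 11am; Roadmap in 10am; Sync in 9am.

10am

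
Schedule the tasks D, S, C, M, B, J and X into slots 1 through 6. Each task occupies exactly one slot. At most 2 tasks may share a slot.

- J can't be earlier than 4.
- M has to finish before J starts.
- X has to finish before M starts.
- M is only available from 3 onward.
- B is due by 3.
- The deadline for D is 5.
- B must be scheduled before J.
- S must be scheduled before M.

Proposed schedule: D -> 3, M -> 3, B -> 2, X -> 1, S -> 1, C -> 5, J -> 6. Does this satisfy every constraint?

Yes

B is due by 3 — holds.
The deadline for D is 5 — holds.
M has to finish before J starts — holds.
S must be scheduled before M — holds.
X has to finish before M starts — holds.
M is only available from 3 onward — holds.
B must be scheduled before J — holds.
At most 2 tasks may share a slot — holds.
J can't be earlier than 4 — holds.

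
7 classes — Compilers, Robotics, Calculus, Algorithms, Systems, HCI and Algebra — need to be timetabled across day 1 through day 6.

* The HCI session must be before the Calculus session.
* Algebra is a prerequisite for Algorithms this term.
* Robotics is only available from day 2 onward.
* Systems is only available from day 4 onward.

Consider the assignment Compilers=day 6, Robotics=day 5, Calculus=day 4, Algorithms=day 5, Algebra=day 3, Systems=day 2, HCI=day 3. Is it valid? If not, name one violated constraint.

The HCI session must be before the Calculus session — holds.
Robotics is only available from day 2 onward — holds.
Algebra is a prerequisite for Algorithms this term — holds.
Systems is only available from day 4 onward — violated.

No — it violates: Systems is only available from day 4 onward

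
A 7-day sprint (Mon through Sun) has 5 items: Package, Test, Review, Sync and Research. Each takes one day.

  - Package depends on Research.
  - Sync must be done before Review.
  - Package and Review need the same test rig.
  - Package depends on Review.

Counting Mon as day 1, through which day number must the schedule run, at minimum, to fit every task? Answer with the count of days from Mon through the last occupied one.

3

The precedence chain requires at least 3 distinct days.
3 works (last occupied day: Wed): for example Review in Tue; Test in Mon; Package in Wed; Sync in Mon; Research in Mon.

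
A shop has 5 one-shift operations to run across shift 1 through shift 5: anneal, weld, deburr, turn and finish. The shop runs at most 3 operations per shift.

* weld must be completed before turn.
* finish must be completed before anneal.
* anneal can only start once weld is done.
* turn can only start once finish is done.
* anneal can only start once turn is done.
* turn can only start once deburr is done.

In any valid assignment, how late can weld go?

Downstream work caps weld at shift 3.
weld at shift 3 is achievable: deburr=shift 1; finish=shift 1; anneal=shift 5; turn=shift 4; weld=shift 3.

shift 3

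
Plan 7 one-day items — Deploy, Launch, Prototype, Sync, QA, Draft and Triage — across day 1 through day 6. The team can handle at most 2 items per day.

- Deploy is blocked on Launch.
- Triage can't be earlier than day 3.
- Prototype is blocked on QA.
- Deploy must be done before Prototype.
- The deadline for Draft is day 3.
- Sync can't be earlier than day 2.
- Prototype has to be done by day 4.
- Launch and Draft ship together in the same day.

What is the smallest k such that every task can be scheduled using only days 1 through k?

The precedence chain requires at least 3 distinct days.
With at most 2 per day and 7 tasks, at least 4 days are needed.
4 works (last occupied day: day 4): for example QA=day 3, Deploy=day 2, Draft=day 1, Launch=day 1, Prototype=day 4, Sync=day 2, Triage=day 3.

4 days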